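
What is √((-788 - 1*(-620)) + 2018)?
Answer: 5*√74 ≈ 43.012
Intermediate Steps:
√((-788 - 1*(-620)) + 2018) = √((-788 + 620) + 2018) = √(-168 + 2018) = √1850 = 5*√74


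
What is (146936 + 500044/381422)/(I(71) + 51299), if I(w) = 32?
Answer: 4003223074/1398483763 ≈ 2.8625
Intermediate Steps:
(146936 + 500044/381422)/(I(71) + 51299) = (146936 + 500044/381422)/(32 + 51299) = (146936 + 500044*(1/381422))/51331 = (146936 + 250022/190711)*(1/51331) = (28022561518/190711)*(1/51331) = 4003223074/1398483763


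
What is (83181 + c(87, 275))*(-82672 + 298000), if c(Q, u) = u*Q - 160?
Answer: 23028468288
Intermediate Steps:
c(Q, u) = -160 + Q*u (c(Q, u) = Q*u - 160 = -160 + Q*u)
(83181 + c(87, 275))*(-82672 + 298000) = (83181 + (-160 + 87*275))*(-82672 + 298000) = (83181 + (-160 + 23925))*215328 = (83181 + 23765)*215328 = 106946*215328 = 23028468288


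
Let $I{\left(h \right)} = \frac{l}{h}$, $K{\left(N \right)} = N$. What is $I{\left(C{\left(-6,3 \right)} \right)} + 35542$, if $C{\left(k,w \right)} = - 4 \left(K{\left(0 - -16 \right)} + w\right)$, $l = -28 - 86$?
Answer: $\frac{71087}{2} \approx 35544.0$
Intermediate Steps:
$l = -114$ ($l = -28 - 86 = -114$)
$C{\left(k,w \right)} = -64 - 4 w$ ($C{\left(k,w \right)} = - 4 \left(\left(0 - -16\right) + w\right) = - 4 \left(\left(0 + 16\right) + w\right) = - 4 \left(16 + w\right) = -64 - 4 w$)
$I{\left(h \right)} = - \frac{114}{h}$
$I{\left(C{\left(-6,3 \right)} \right)} + 35542 = - \frac{114}{-64 - 12} + 35542 = - \frac{114}{-76} + 35542 = \left(-114\right) \left(- \frac{1}{76}\right) + 35542 = \frac{3}{2} + 35542 = \frac{71087}{2}$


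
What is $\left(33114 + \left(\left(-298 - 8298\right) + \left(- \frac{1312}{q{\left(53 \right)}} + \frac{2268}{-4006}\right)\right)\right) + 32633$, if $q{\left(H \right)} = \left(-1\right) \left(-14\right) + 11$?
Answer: $\frac{2859180039}{50075} \approx 57098.0$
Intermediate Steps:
$q{\left(H \right)} = 25$ ($q{\left(H \right)} = 14 + 11 = 25$)
$\left(33114 + \left(\left(-298 - 8298\right) + \left(- \frac{1312}{q{\left(53 \right)}} + \frac{2268}{-4006}\right)\right)\right) + 32633 = \left(33114 + \left(\left(-298 - 8298\right) + \left(- \frac{1312}{25} + \frac{2268}{-4006}\right)\right)\right) + 32633 = \left(33114 + \left(-8596 + \left(\left(-1312\right) \frac{1}{25} + 2268 \left(- \frac{1}{4006}\right)\right)\right)\right) + 32633 = \left(33114 - \frac{433100986}{50075}\right) + 32633 = \frac{1225082564}{50075} + 32633 = \frac{2859180039}{50075}$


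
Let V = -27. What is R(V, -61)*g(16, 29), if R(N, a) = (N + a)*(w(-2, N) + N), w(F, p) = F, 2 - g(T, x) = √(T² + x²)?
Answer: 5104 - 2552*√1097 ≈ -79421.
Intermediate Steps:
g(T, x) = 2 - √(T² + x²)
R(N, a) = (-2 + N)*(N + a) (R(N, a) = (N + a)*(-2 + N) = (-2 + N)*(N + a))
R(V, -61)*g(16, 29) = ((-27)² - 2*(-27) - 2*(-61) - 27*(-61))*(2 - √(16² + 29²)) = (729 + 54 + 122 + 1647)*(2 - √(256 + 841)) = 2552*(2 - √1097) = 5104 - 2552*√1097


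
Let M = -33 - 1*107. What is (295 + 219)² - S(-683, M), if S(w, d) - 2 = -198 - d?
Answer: 264252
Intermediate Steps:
M = -140 (M = -33 - 107 = -140)
S(w, d) = -196 - d (S(w, d) = 2 + (-198 - d) = -196 - d)
(295 + 219)² - S(-683, M) = (295 + 219)² - (-196 - 1*(-140)) = 514² - (-196 + 140) = 264196 - 1*(-56) = 264196 + 56 = 264252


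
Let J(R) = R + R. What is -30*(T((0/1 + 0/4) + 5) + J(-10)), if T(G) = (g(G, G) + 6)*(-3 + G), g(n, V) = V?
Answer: -60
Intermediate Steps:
J(R) = 2*R
T(G) = (-3 + G)*(6 + G) (T(G) = (G + 6)*(-3 + G) = (6 + G)*(-3 + G) = (-3 + G)*(6 + G))
-30*(T((0/1 + 0/4) + 5) + J(-10)) = -30*((-18 + ((0/1 + 0/4) + 5)² + 3*((0/1 + 0/4) + 5)) + 2*(-10)) = -30*((-18 + ((0*1 + 0*(¼)) + 5)² + 3*((0*1 + 0*(¼)) + 5)) - 20) = -30*((-18 + ((0 + 0) + 5)² + 3*((0 + 0) + 5)) - 20) = -30*((-18 + (0 + 5)² + 3*(0 + 5)) - 20) = -30*((-18 + 5² + 3*5) - 20) = -30*((-18 + 25 + 15) - 20) = -30*(22 - 20) = -30*2 = -60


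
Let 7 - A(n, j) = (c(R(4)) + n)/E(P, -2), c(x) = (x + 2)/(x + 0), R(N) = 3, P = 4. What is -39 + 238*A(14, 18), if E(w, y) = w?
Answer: 4169/6 ≈ 694.83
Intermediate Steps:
c(x) = (2 + x)/x
A(n, j) = 79/12 - n/4 (A(n, j) = 7 - ((2 + 3)/3 + n)/4 = 7 - ((1/3)*5 + n)/4 = 7 - (5/3 + n)/4 = 7 - (5/12 + n/4) = 7 + (-5/12 - n/4) = 79/12 - n/4)
-39 + 238*A(14, 18) = -39 + 238*(79/12 - 1/4*14) = -39 + 238*(79/12 - 7/2) = -39 + 238*(37/12) = -39 + 4403/6 = 4169/6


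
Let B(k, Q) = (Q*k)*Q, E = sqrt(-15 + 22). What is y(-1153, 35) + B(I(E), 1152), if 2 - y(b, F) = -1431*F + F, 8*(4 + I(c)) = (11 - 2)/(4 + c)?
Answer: -4594812 - 165888*sqrt(7) ≈ -5.0337e+6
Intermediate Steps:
E = sqrt(7) ≈ 2.6458
I(c) = -4 + 9/(8*(4 + c)) (I(c) = -4 + ((11 - 2)/(4 + c))/8 = -4 + (9/(4 + c))/8 = -4 + 9/(8*(4 + c)))
B(k, Q) = k*Q**2
y(b, F) = 2 + 1430*F (y(b, F) = 2 - (-1431*F + F) = 2 - (-1430)*F = 2 + 1430*F)
y(-1153, 35) + B(I(E), 1152) = (2 + 1430*35) + ((-119 - 32*sqrt(7))/(8*(4 + sqrt(7))))*1152**2 = (2 + 50050) + ((-119 - 32*sqrt(7))/(8*(4 + sqrt(7))))*1327104 = 50052 + 165888*(-119 - 32*sqrt(7))/(4 + sqrt(7))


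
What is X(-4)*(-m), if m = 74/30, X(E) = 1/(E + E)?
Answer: 37/120 ≈ 0.30833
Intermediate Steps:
X(E) = 1/(2*E)
m = 37/15 (m = 74*(1/30) = 37/15 ≈ 2.4667)
X(-4)*(-m) = ((½)/(-4))*(-1*37/15) = ((½)*(-¼))*(-37/15) = -⅛*(-37/15) = 37/120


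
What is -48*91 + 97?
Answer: -4271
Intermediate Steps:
-48*91 + 97 = -4368 + 97 = -4271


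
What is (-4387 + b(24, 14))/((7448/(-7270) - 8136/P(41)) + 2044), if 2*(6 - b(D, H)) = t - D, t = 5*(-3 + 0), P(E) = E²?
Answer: -53301324505/24907789472 ≈ -2.1399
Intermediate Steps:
t = -15 (t = 5*(-3) = -15)
b(D, H) = 27/2 + D/2 (b(D, H) = 6 - (-15 - D)/2 = 6 + (15/2 + D/2) = 27/2 + D/2)
(-4387 + b(24, 14))/((7448/(-7270) - 8136/P(41)) + 2044) = (-4387 + (27/2 + (½)*24))/((7448/(-7270) - 8136/(41²)) + 2044) = (-4387 + (27/2 + 12))/((7448*(-1/7270) - 8136/1681) + 2044) = (-4387 + 51/2)/((-3724/3635 - 8136*1/1681) + 2044) = -8723/(2*((-3724/3635 - 8136/1681) + 2044)) = -8723/(2*(-35834404/6110435 + 2044)) = -8723/(2*12453894736/6110435) = -8723/2*6110435/12453894736 = -53301324505/24907789472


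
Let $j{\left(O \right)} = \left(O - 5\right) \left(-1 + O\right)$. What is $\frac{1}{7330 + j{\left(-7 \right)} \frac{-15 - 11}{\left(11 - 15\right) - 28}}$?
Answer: $\frac{1}{7408} \approx 0.00013499$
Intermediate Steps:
$j{\left(O \right)} = \left(-1 + O\right) \left(-5 + O\right)$ ($j{\left(O \right)} = \left(-5 + O\right) \left(-1 + O\right) = \left(-1 + O\right) \left(-5 + O\right)$)
$\frac{1}{7330 + j{\left(-7 \right)} \frac{-15 - 11}{\left(11 - 15\right) - 28}} = \frac{1}{7330 + \left(5 + \left(-7\right)^{2} - -42\right) \frac{-15 - 11}{\left(11 - 15\right) - 28}} = \frac{1}{7330 + \left(5 + 49 + 42\right) \left(- \frac{26}{\left(11 - 15\right) - 28}\right)} = \frac{1}{7330 + 96 \left(- \frac{26}{-4 - 28}\right)} = \frac{1}{7330 + 96 \left(- \frac{26}{-32}\right)} = \frac{1}{7330 + 96 \left(\left(-26\right) \left(- \frac{1}{32}\right)\right)} = \frac{1}{7330 + 96 \cdot \frac{13}{16}} = \frac{1}{7330 + 78} = \frac{1}{7408}$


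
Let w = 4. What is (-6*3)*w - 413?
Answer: -485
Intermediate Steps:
(-6*3)*w - 413 = -6*3*4 - 413 = -18*4 - 413 = -72 - 413 = -485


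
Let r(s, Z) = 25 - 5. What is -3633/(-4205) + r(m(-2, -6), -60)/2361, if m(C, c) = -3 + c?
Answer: 8661613/9928005 ≈ 0.87244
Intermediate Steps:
r(s, Z) = 20
-3633/(-4205) + r(m(-2, -6), -60)/2361 = -3633/(-4205) + 20/2361 = -3633*(-1/4205) + 20*(1/2361) = 3633/4205 + 20/2361 = 8661613/9928005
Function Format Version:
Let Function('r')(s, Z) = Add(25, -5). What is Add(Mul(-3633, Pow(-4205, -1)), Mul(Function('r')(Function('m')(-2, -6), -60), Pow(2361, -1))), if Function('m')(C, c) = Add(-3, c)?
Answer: Rational(8661613, 9928005) ≈ 0.87244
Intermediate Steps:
Function('r')(s, Z) = 20
Add(Mul(-3633, Pow(-4205, -1)), Mul(Function('r')(Function('m')(-2, -6), -60), Pow(2361, -1))) = Add(Mul(-3633, Pow(-4205, -1)), Mul(20, Pow(2361, -1))) = Add(Mul(-3633, Rational(-1, 4205)), Mul(20, Rational(1, 2361))) = Add(Rational(3633, 4205), Rational(20, 2361)) = Rational(8661613, 9928005)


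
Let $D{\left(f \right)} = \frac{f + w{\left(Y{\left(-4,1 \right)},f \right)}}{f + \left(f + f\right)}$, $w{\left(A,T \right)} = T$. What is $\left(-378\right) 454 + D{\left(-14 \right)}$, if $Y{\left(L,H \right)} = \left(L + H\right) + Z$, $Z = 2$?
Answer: $- \frac{514834}{3} \approx -1.7161 \cdot 10^{5}$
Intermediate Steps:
$Y{\left(L,H \right)} = 2 + H + L$ ($Y{\left(L,H \right)} = \left(L + H\right) + 2 = \left(H + L\right) + 2 = 2 + H + L$)
$D{\left(f \right)} = \frac{2}{3}$ ($D{\left(f \right)} = \frac{f + f}{f + \left(f + f\right)} = \frac{2 f}{f + 2 f} = \frac{2 f}{3 f} = 2 f \frac{1}{3 f} = \frac{2}{3}$)
$\left(-378\right) 454 + D{\left(-14 \right)} = \left(-378\right) 454 + \frac{2}{3} = -171612 + \frac{2}{3} = - \frac{514834}{3}$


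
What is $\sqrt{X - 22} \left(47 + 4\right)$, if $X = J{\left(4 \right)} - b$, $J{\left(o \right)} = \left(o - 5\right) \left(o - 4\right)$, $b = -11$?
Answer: $51 i \sqrt{11} \approx 169.15 i$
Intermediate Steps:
$J{\left(o \right)} = \left(-5 + o\right) \left(-4 + o\right)$
$X = 11$ ($X = \left(20 + 4^{2} - 36\right) - -11 = \left(20 + 16 - 36\right) + 11 = 0 + 11 = 11$)
$\sqrt{X - 22} \left(47 + 4\right) = \sqrt{11 - 22} \left(47 + 4\right) = \sqrt{-11} \cdot 51 = i \sqrt{11} \cdot 51 = 51 i \sqrt{11}$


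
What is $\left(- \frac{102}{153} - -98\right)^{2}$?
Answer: $\frac{85264}{9} \approx 9473.8$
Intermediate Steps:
$\left(- \frac{102}{153} - -98\right)^{2} = \left(\left(-102\right) \frac{1}{153} + 98\right)^{2} = \left(- \frac{2}{3} + 98\right)^{2} = \left(\frac{292}{3}\right)^{2} = \frac{85264}{9}$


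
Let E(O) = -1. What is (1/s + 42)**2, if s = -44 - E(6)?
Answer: 3258025/1849 ≈ 1762.0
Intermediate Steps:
s = -43 (s = -44 - 1*(-1) = -44 + 1 = -43)
(1/s + 42)**2 = (1/(-43) + 42)**2 = (-1/43 + 42)**2 = (1805/43)**2 = 3258025/1849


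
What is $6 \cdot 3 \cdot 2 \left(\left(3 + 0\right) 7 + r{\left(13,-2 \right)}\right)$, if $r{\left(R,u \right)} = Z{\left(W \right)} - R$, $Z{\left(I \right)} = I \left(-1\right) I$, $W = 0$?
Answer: $288$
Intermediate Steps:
$Z{\left(I \right)} = - I^{2}$ ($Z{\left(I \right)} = - I I = - I^{2}$)
$r{\left(R,u \right)} = - R$ ($r{\left(R,u \right)} = - 0^{2} - R = \left(-1\right) 0 - R = 0 - R = - R$)
$6 \cdot 3 \cdot 2 \left(\left(3 + 0\right) 7 + r{\left(13,-2 \right)}\right) = 6 \cdot 3 \cdot 2 \left(\left(3 + 0\right) 7 - 13\right) = 18 \cdot 2 \left(3 \cdot 7 - 13\right) = 36 \left(21 - 13\right) = 36 \cdot 8 = 288$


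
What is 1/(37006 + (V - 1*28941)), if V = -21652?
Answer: -1/13587 ≈ -7.3600e-5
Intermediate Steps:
1/(37006 + (V - 1*28941)) = 1/(37006 + (-21652 - 1*28941)) = 1/(37006 + (-21652 - 28941)) = 1/(37006 - 50593) = 1/(-13587) = -1/13587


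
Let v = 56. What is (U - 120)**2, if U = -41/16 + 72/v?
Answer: 184497889/12544 ≈ 14708.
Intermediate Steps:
U = -143/112 (U = -41/16 + 72/56 = -41*1/16 + 72*(1/56) = -41/16 + 9/7 = -143/112 ≈ -1.2768)
(U - 120)**2 = (-143/112 - 120)**2 = (-13583/112)**2 = 184497889/12544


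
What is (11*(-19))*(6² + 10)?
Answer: -9614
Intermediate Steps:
(11*(-19))*(6² + 10) = -209*(36 + 10) = -209*46 = -9614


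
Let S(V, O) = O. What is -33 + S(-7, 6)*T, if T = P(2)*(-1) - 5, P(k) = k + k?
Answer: -87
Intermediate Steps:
P(k) = 2*k
T = -9 (T = (2*2)*(-1) - 5 = 4*(-1) - 5 = -4 - 5 = -9)
-33 + S(-7, 6)*T = -33 + 6*(-9) = -33 - 54 = -87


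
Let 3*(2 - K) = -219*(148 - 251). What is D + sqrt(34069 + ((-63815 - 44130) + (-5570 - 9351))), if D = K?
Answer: -7517 + I*sqrt(88797) ≈ -7517.0 + 297.99*I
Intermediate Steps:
K = -7517 (K = 2 - (-73)*(148 - 251) = 2 - (-73)*(-103) = 2 - 1/3*22557 = 2 - 7519 = -7517)
D = -7517
D + sqrt(34069 + ((-63815 - 44130) + (-5570 - 9351))) = -7517 + sqrt(34069 + ((-63815 - 44130) + (-5570 - 9351))) = -7517 + sqrt(34069 + (-107945 - 14921)) = -7517 + sqrt(34069 - 122866) = -7517 + sqrt(-88797) = -7517 + I*sqrt(88797)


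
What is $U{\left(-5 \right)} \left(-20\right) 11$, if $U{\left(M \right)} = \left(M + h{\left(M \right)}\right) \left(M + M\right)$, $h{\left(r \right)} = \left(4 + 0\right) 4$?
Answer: $24200$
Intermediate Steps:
$h{\left(r \right)} = 16$ ($h{\left(r \right)} = 4 \cdot 4 = 16$)
$U{\left(M \right)} = 2 M \left(16 + M\right)$ ($U{\left(M \right)} = \left(M + 16\right) \left(M + M\right) = \left(16 + M\right) 2 M = 2 M \left(16 + M\right)$)
$U{\left(-5 \right)} \left(-20\right) 11 = 2 \left(-5\right) \left(16 - 5\right) \left(-20\right) 11 = 2 \left(-5\right) 11 \left(-20\right) 11 = \left(-110\right) \left(-20\right) 11 = 2200 \cdot 11 = 24200$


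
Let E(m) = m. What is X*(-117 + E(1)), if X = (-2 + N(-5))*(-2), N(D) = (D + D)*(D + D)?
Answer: 22736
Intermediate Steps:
N(D) = 4*D² (N(D) = (2*D)*(2*D) = 4*D²)
X = -196 (X = (-2 + 4*(-5)²)*(-2) = (-2 + 4*25)*(-2) = (-2 + 100)*(-2) = 98*(-2) = -196)
X*(-117 + E(1)) = -196*(-117 + 1) = -196*(-116) = 22736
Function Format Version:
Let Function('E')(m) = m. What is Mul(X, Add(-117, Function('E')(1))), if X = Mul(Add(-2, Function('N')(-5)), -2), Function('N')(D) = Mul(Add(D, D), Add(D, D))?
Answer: 22736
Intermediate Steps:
Function('N')(D) = Mul(4, Pow(D, 2)) (Function('N')(D) = Mul(Mul(2, D), Mul(2, D)) = Mul(4, Pow(D, 2)))
X = -196 (X = Mul(Add(-2, Mul(4, Pow(-5, 2))), -2) = Mul(Add(-2, Mul(4, 25)), -2) = Mul(Add(-2, 100), -2) = Mul(98, -2) = -196)
Mul(X, Add(-117, Function('E')(1))) = Mul(-196, Add(-117, 1)) = Mul(-196, -116) = 22736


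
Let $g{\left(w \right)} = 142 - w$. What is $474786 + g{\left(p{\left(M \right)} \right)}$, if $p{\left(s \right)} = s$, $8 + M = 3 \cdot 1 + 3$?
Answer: $474930$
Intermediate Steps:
$M = -2$ ($M = -8 + \left(3 \cdot 1 + 3\right) = -8 + \left(3 + 3\right) = -8 + 6 = -2$)
$474786 + g{\left(p{\left(M \right)} \right)} = 474786 + \left(142 - -2\right) = 474786 + \left(142 + 2\right) = 474786 + 144 = 474930$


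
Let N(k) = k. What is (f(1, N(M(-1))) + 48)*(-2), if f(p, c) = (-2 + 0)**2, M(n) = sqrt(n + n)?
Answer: -104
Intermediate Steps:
M(n) = sqrt(2)*sqrt(n) (M(n) = sqrt(2*n) = sqrt(2)*sqrt(n))
f(p, c) = 4 (f(p, c) = (-2)**2 = 4)
(f(1, N(M(-1))) + 48)*(-2) = (4 + 48)*(-2) = 52*(-2) = -104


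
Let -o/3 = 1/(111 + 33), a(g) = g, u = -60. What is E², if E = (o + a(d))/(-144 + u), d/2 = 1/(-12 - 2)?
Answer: 3025/4698279936 ≈ 6.4385e-7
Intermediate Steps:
d = -⅐ (d = 2/(-12 - 2) = 2/(-14) = 2*(-1/14) = -⅐ ≈ -0.14286)
o = -1/48 (o = -3/(111 + 33) = -3/144 = -3*1/144 = -1/48 ≈ -0.020833)
E = 55/68544 (E = (-1/48 - ⅐)/(-144 - 60) = -55/336/(-204) = -55/336*(-1/204) = 55/68544 ≈ 0.00080240)
E² = (55/68544)² = 3025/4698279936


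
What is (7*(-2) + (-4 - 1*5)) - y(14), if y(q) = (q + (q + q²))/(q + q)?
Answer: -31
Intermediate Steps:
y(q) = (q² + 2*q)/(2*q) (y(q) = (q² + 2*q)/((2*q)) = (q² + 2*q)*(1/(2*q)) = (q² + 2*q)/(2*q))
(7*(-2) + (-4 - 1*5)) - y(14) = (7*(-2) + (-4 - 1*5)) - (1 + (½)*14) = (-14 + (-4 - 5)) - (1 + 7) = (-14 - 9) - 1*8 = -23 - 8 = -31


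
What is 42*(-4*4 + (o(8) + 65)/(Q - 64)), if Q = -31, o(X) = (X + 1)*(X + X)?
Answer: -3822/5 ≈ -764.40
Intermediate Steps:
o(X) = 2*X*(1 + X) (o(X) = (1 + X)*(2*X) = 2*X*(1 + X))
42*(-4*4 + (o(8) + 65)/(Q - 64)) = 42*(-4*4 + (2*8*(1 + 8) + 65)/(-31 - 64)) = 42*(-16 + (2*8*9 + 65)/(-95)) = 42*(-16 + (144 + 65)*(-1/95)) = 42*(-16 + 209*(-1/95)) = 42*(-16 - 11/5) = 42*(-91/5) = -3822/5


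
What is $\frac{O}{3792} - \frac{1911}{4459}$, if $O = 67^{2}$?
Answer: $\frac{20047}{26544} \approx 0.75524$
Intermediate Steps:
$O = 4489$
$\frac{O}{3792} - \frac{1911}{4459} = \frac{4489}{3792} - \frac{1911}{4459} = 4489 \cdot \frac{1}{3792} - \frac{3}{7} = \frac{4489}{3792} - \frac{3}{7} = \frac{20047}{26544}$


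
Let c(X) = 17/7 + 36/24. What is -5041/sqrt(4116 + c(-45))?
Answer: -5041*sqrt(807506)/57679 ≈ -78.537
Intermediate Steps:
c(X) = 55/14 (c(X) = 17*(1/7) + 36*(1/24) = 17/7 + 3/2 = 55/14)
-5041/sqrt(4116 + c(-45)) = -5041/sqrt(4116 + 55/14) = -5041*sqrt(807506)/57679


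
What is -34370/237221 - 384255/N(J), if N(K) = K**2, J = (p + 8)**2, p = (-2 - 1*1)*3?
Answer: -91153389725/237221 ≈ -3.8426e+5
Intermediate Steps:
p = -9 (p = (-2 - 1)*3 = -3*3 = -9)
J = 1 (J = (-9 + 8)**2 = (-1)**2 = 1)
-34370/237221 - 384255/N(J) = -34370/237221 - 384255/(1**2) = -34370*1/237221 - 384255/1 = -34370/237221 - 384255*1 = -34370/237221 - 384255 = -91153389725/237221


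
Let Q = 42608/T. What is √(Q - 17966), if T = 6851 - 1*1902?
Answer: I*√8975983726/707 ≈ 134.01*I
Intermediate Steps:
T = 4949 (T = 6851 - 1902 = 4949)
Q = 42608/4949 ≈ 8.6094
√(Q - 17966) = √(42608/4949 - 17966) = √(-88871126/4949) = I*√8975983726/707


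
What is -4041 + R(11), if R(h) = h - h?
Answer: -4041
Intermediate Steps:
R(h) = 0
-4041 + R(11) = -4041 + 0 = -4041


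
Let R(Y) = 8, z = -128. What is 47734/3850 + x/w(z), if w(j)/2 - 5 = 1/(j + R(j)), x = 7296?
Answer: 856984333/1153075 ≈ 743.22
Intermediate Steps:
w(j) = 10 + 2/(8 + j) (w(j) = 10 + 2/(j + 8) = 10 + 2/(8 + j))
47734/3850 + x/w(z) = 47734/3850 + 7296/((2*(41 + 5*(-128))/(8 - 128))) = 47734*(1/3850) + 7296/((2*(41 - 640)/(-120))) = 23867/1925 + 7296/((2*(-1/120)*(-599))) = 23867/1925 + 7296/(599/60) = 23867/1925 + 7296*(60/599) = 23867/1925 + 437760/599 = 856984333/1153075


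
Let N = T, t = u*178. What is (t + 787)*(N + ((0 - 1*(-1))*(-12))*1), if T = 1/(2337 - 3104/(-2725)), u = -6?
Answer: 21483692863/6371429 ≈ 3371.9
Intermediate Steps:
t = -1068 (t = -6*178 = -1068)
T = 2725/6371429 (T = 1/(2337 - 3104*(-1/2725)) = 1/(2337 + 3104/2725) = 1/(6371429/2725) = 2725/6371429 ≈ 0.00042769)
N = 2725/6371429 ≈ 0.00042769
(t + 787)*(N + ((0 - 1*(-1))*(-12))*1) = (-1068 + 787)*(2725/6371429 + ((0 - 1*(-1))*(-12))*1) = -281*(2725/6371429 + ((0 + 1)*(-12))*1) = -281*(2725/6371429 + (1*(-12))*1) = -281*(2725/6371429 - 12*1) = -281*(2725/6371429 - 12) = -281*(-76454423/6371429) = 21483692863/6371429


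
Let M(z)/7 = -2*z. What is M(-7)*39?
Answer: 3822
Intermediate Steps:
M(z) = -14*z (M(z) = 7*(-2*z) = -14*z)
M(-7)*39 = -14*(-7)*39 = 98*39 = 3822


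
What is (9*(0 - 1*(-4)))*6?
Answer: 216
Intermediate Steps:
(9*(0 - 1*(-4)))*6 = (9*(0 + 4))*6 = (9*4)*6 = 36*6 = 216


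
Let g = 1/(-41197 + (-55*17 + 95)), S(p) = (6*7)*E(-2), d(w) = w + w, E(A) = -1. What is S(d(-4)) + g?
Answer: -1765555/42037 ≈ -42.000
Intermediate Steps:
d(w) = 2*w
S(p) = -42 (S(p) = (6*7)*(-1) = 42*(-1) = -42)
g = -1/42037 (g = 1/(-41197 + (-935 + 95)) = 1/(-41197 - 840) = 1/(-42037) = -1/42037 ≈ -2.3789e-5)
S(d(-4)) + g = -42 - 1/42037 = -1765555/42037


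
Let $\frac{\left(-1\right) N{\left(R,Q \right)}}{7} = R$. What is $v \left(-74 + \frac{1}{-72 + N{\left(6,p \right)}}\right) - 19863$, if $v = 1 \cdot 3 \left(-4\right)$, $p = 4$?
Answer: $- \frac{360523}{19} \approx -18975.0$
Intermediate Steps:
$N{\left(R,Q \right)} = - 7 R$
$v = -12$ ($v = 3 \left(-4\right) = -12$)
$v \left(-74 + \frac{1}{-72 + N{\left(6,p \right)}}\right) - 19863 = - 12 \left(-74 + \frac{1}{-72 - 42}\right) - 19863 = - 12 \left(-74 + \frac{1}{-114}\right) - 19863 = - 12 \left(-74 - \frac{1}{114}\right) - 19863 = \left(-12\right) \left(- \frac{8437}{114}\right) - 19863 = \frac{16874}{19} - 19863 = - \frac{360523}{19}$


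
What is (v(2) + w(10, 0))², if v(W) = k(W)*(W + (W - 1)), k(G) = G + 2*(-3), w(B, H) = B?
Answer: 4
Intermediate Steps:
k(G) = -6 + G (k(G) = G - 6 = -6 + G)
v(W) = (-1 + 2*W)*(-6 + W) (v(W) = (-6 + W)*(W + (W - 1)) = (-6 + W)*(W + (-1 + W)) = (-6 + W)*(-1 + 2*W) = (-1 + 2*W)*(-6 + W))
(v(2) + w(10, 0))² = ((-1 + 2*2)*(-6 + 2) + 10)² = ((-1 + 4)*(-4) + 10)² = (3*(-4) + 10)² = (-12 + 10)² = (-2)² = 4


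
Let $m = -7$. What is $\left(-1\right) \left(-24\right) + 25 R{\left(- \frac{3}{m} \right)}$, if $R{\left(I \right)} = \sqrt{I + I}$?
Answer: $24 + \frac{25 \sqrt{42}}{7} \approx 47.146$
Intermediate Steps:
$R{\left(I \right)} = \sqrt{2} \sqrt{I}$ ($R{\left(I \right)} = \sqrt{2 I} = \sqrt{2} \sqrt{I}$)
$\left(-1\right) \left(-24\right) + 25 R{\left(- \frac{3}{m} \right)} = \left(-1\right) \left(-24\right) + 25 \sqrt{2} \sqrt{- \frac{3}{-7}} = 24 + 25 \sqrt{2} \sqrt{\left(-3\right) \left(- \frac{1}{7}\right)} = 24 + 25 \sqrt{2} \sqrt{\frac{3}{7}} = 24 + 25 \sqrt{2} \frac{\sqrt{21}}{7} = 24 + 25 \frac{\sqrt{42}}{7} = 24 + \frac{25 \sqrt{42}}{7}$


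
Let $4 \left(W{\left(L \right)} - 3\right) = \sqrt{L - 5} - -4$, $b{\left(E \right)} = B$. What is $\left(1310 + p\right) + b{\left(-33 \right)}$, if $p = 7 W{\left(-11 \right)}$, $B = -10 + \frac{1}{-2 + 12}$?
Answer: $\frac{13281}{10} + 7 i \approx 1328.1 + 7.0 i$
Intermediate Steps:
$B = - \frac{99}{10}$ ($B = -10 + \frac{1}{10} = - \frac{99}{10} \approx -9.9$)
$b{\left(E \right)} = - \frac{99}{10}$
$W{\left(L \right)} = 4 + \frac{\sqrt{-5 + L}}{4}$ ($W{\left(L \right)} = 3 + \frac{\sqrt{L - 5} - -4}{4} = 3 + \frac{\sqrt{-5 + L} + 4}{4} = 3 + \frac{4 + \sqrt{-5 + L}}{4} = 3 + \left(1 + \frac{\sqrt{-5 + L}}{4}\right) = 4 + \frac{\sqrt{-5 + L}}{4}$)
$p = 28 + 7 i$ ($p = 7 \left(4 + \frac{\sqrt{-5 - 11}}{4}\right) = 7 \left(4 + \frac{\sqrt{-16}}{4}\right) = 7 \left(4 + \frac{4 i}{4}\right) = 7 \left(4 + i\right) = 28 + 7 i \approx 28.0 + 7.0 i$)
$\left(1310 + p\right) + b{\left(-33 \right)} = \left(1310 + \left(28 + 7 i\right)\right) - \frac{99}{10} = \left(1338 + 7 i\right) - \frac{99}{10} = \frac{13281}{10} + 7 i$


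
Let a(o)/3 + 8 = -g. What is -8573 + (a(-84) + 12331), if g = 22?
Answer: 3668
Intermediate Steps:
a(o) = -90 (a(o) = -24 + 3*(-1*22) = -24 + 3*(-22) = -24 - 66 = -90)
-8573 + (a(-84) + 12331) = -8573 + (-90 + 12331) = -8573 + 12241 = 3668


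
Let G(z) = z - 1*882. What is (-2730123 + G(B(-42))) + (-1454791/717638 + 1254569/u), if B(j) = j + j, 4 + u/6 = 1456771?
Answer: -4282752070213145231/1568147034519 ≈ -2.7311e+6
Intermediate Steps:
u = 8740602 (u = -24 + 6*1456771 = -24 + 8740626 = 8740602)
B(j) = 2*j
G(z) = -882 + z (G(z) = z - 882 = -882 + z)
(-2730123 + G(B(-42))) + (-1454791/717638 + 1254569/u) = (-2730123 + (-882 + 2*(-42))) + (-1454791/717638 + 1254569/8740602) = (-2730123 + (-882 - 84)) + (-1454791*1/717638 + 1254569*(1/8740602)) = (-2730123 - 966) + (-1454791/717638 + 1254569/8740602) = -2731089 - 2953855684040/1568147034519 = -4282752070213145231/1568147034519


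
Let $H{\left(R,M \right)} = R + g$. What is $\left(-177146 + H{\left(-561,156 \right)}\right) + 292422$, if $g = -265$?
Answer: $114450$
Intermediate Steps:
$H{\left(R,M \right)} = -265 + R$ ($H{\left(R,M \right)} = R - 265 = -265 + R$)
$\left(-177146 + H{\left(-561,156 \right)}\right) + 292422 = \left(-177146 - 826\right) + 292422 = -177972 + 292422 = 114450$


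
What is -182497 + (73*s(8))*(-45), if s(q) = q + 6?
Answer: -228487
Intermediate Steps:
s(q) = 6 + q
-182497 + (73*s(8))*(-45) = -182497 + (73*(6 + 8))*(-45) = -182497 + (73*14)*(-45) = -182497 + 1022*(-45) = -182497 - 45990 = -228487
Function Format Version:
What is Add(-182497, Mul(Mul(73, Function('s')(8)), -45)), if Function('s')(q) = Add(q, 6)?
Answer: -228487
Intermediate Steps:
Function('s')(q) = Add(6, q)
Add(-182497, Mul(Mul(73, Function('s')(8)), -45)) = Add(-182497, Mul(Mul(73, Add(6, 8)), -45)) = Add(-182497, Mul(Mul(73, 14), -45)) = Add(-182497, Mul(1022, -45)) = Add(-182497, -45990) = -228487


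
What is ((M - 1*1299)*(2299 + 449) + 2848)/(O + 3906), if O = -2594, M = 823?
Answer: -81575/82 ≈ -994.82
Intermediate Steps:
((M - 1*1299)*(2299 + 449) + 2848)/(O + 3906) = ((823 - 1*1299)*(2299 + 449) + 2848)/(-2594 + 3906) = ((823 - 1299)*2748 + 2848)/1312 = (-476*2748 + 2848)*(1/1312) = (-1308048 + 2848)*(1/1312) = -1305200*1/1312 = -81575/82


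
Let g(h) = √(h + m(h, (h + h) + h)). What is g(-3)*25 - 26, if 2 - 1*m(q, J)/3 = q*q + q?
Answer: -26 + 25*I*√15 ≈ -26.0 + 96.825*I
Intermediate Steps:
m(q, J) = 6 - 3*q - 3*q² (m(q, J) = 6 - 3*(q*q + q) = 6 - 3*(q² + q) = 6 - 3*(q + q²) = 6 + (-3*q - 3*q²) = 6 - 3*q - 3*q²)
g(h) = √(6 - 3*h² - 2*h) (g(h) = √(h + (6 - 3*h - 3*h²)) = √(6 - 3*h² - 2*h))
g(-3)*25 - 26 = √(6 - 3*(-3)² - 2*(-3))*25 - 26 = √(6 - 3*9 + 6)*25 - 26 = √(6 - 27 + 6)*25 - 26 = √(-15)*25 - 26 = (I*√15)*25 - 26 = 25*I*√15 - 26 = -26 + 25*I*√15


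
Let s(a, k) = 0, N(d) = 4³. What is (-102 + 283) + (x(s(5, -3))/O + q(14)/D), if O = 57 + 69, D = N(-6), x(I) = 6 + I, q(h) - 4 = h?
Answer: 121853/672 ≈ 181.33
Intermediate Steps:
N(d) = 64
q(h) = 4 + h
D = 64
O = 126
(-102 + 283) + (x(s(5, -3))/O + q(14)/D) = (-102 + 283) + ((6 + 0)/126 + (4 + 14)/64) = 181 + (6*(1/126) + 18*(1/64)) = 181 + (1/21 + 9/32) = 181 + 221/672 = 121853/672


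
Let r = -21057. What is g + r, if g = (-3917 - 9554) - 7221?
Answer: -41749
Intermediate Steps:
g = -20692 (g = -13471 - 7221 = -20692)
g + r = -20692 - 21057 = -41749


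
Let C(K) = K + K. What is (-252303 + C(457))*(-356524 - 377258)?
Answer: 184464723198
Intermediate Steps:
C(K) = 2*K
(-252303 + C(457))*(-356524 - 377258) = (-252303 + 2*457)*(-356524 - 377258) = (-252303 + 914)*(-733782) = -251389*(-733782) = 184464723198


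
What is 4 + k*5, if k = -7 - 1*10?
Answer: -81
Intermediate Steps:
k = -17 (k = -7 - 10 = -17)
4 + k*5 = 4 - 17*5 = 4 - 85 = -81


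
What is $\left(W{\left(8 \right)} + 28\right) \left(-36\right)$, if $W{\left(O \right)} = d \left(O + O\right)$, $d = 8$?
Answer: $-5616$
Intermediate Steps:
$W{\left(O \right)} = 16 O$ ($W{\left(O \right)} = 8 \left(O + O\right) = 8 \cdot 2 O = 16 O$)
$\left(W{\left(8 \right)} + 28\right) \left(-36\right) = \left(16 \cdot 8 + 28\right) \left(-36\right) = \left(128 + 28\right) \left(-36\right) = 156 \left(-36\right) = -5616$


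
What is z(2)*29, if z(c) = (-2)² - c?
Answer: 58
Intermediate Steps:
z(c) = 4 - c
z(2)*29 = (4 - 1*2)*29 = (4 - 2)*29 = 2*29 = 58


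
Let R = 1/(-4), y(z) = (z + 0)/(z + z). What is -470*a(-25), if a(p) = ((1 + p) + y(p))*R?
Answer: -11045/4 ≈ -2761.3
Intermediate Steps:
y(z) = ½ (y(z) = z/((2*z)) = z*(1/(2*z)) = ½)
R = -¼ ≈ -0.25000
a(p) = -3/8 - p/4 (a(p) = ((1 + p) + ½)*(-¼) = (3/2 + p)*(-¼) = -3/8 - p/4)
-470*a(-25) = -470*(-3/8 - ¼*(-25)) = -470*(-3/8 + 25/4) = -470*47/8 = -11045/4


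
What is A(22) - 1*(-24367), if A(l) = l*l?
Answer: 24851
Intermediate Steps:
A(l) = l**2
A(22) - 1*(-24367) = 22**2 - 1*(-24367) = 484 + 24367 = 24851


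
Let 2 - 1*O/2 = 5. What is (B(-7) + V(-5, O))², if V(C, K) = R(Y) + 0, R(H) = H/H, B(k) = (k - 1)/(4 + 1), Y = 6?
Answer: 9/25 ≈ 0.36000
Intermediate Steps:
B(k) = -⅕ + k/5 (B(k) = (-1 + k)/5 = (-1 + k)*(⅕) = -⅕ + k/5)
R(H) = 1
O = -6 (O = 4 - 2*5 = 4 - 10 = -6)
V(C, K) = 1 (V(C, K) = 1 + 0 = 1)
(B(-7) + V(-5, O))² = ((-⅕ + (⅕)*(-7)) + 1)² = ((-⅕ - 7/5) + 1)² = (-8/5 + 1)² = (-⅗)² = 9/25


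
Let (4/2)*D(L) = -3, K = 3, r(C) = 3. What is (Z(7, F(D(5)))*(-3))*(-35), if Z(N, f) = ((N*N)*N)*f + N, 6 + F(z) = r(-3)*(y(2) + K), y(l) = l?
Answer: 324870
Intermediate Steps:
D(L) = -3/2 (D(L) = (1/2)*(-3) = -3/2)
F(z) = 9 (F(z) = -6 + 3*(2 + 3) = -6 + 3*5 = -6 + 15 = 9)
Z(N, f) = N + f*N**3 (Z(N, f) = (N**2*N)*f + N = N**3*f + N = f*N**3 + N = N + f*N**3)
(Z(7, F(D(5)))*(-3))*(-35) = ((7 + 9*7**3)*(-3))*(-35) = ((7 + 9*343)*(-3))*(-35) = ((7 + 3087)*(-3))*(-35) = (3094*(-3))*(-35) = -9282*(-35) = 324870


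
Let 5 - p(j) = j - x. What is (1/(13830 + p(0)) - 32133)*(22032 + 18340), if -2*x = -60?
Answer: -17986696704368/13865 ≈ -1.2973e+9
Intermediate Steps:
x = 30 (x = -1/2*(-60) = 30)
p(j) = 35 - j (p(j) = 5 - (j - 1*30) = 5 - (j - 30) = 5 - (-30 + j) = 5 + (30 - j) = 35 - j)
(1/(13830 + p(0)) - 32133)*(22032 + 18340) = (1/(13830 + (35 - 1*0)) - 32133)*(22032 + 18340) = (1/(13830 + (35 + 0)) - 32133)*40372 = (1/(13830 + 35) - 32133)*40372 = (1/13865 - 32133)*40372 = -445524044/13865*40372 = -17986696704368/13865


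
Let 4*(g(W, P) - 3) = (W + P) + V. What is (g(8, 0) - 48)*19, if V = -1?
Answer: -3287/4 ≈ -821.75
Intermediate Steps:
g(W, P) = 11/4 + P/4 + W/4 (g(W, P) = 3 + ((W + P) - 1)/4 = 3 + ((P + W) - 1)/4 = 3 + (-1 + P + W)/4 = 3 + (-¼ + P/4 + W/4) = 11/4 + P/4 + W/4)
(g(8, 0) - 48)*19 = ((11/4 + (¼)*0 + (¼)*8) - 48)*19 = ((11/4 + 0 + 2) - 48)*19 = (19/4 - 48)*19 = -173/4*19 = -3287/4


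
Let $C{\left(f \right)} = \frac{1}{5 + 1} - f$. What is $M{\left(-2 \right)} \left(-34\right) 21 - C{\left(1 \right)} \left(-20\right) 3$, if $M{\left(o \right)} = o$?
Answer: $1378$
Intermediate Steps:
$C{\left(f \right)} = \frac{1}{6} - f$
$M{\left(-2 \right)} \left(-34\right) 21 - C{\left(1 \right)} \left(-20\right) 3 = \left(-2\right) \left(-34\right) 21 - \left(\frac{1}{6} - 1\right) \left(-20\right) 3 = 68 \cdot 21 - \left(\frac{1}{6} - 1\right) \left(-20\right) 3 = 1428 - \left(- \frac{5}{6}\right) \left(-20\right) 3 = 1428 - \frac{50}{3} \cdot 3 = 1428 - 50 = 1378$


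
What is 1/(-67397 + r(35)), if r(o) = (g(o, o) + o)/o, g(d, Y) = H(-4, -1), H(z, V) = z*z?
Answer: -35/2358844 ≈ -1.4838e-5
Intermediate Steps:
H(z, V) = z²
g(d, Y) = 16 (g(d, Y) = (-4)² = 16)
r(o) = (16 + o)/o
1/(-67397 + r(35)) = 1/(-67397 + (16 + 35)/35) = 1/(-67397 + (1/35)*51) = 1/(-67397 + 51/35) = 1/(-2358844/35) = -35/2358844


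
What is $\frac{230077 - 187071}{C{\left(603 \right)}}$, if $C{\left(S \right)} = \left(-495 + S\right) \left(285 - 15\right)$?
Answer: $\frac{21503}{14580} \approx 1.4748$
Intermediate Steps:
$C{\left(S \right)} = -133650 + 270 S$ ($C{\left(S \right)} = \left(-495 + S\right) 270 = -133650 + 270 S$)
$\frac{230077 - 187071}{C{\left(603 \right)}} = \frac{230077 - 187071}{-133650 + 270 \cdot 603} = \frac{230077 - 187071}{-133650 + 162810} = \frac{43006}{29160} = 43006 \cdot \frac{1}{29160} = \frac{21503}{14580}$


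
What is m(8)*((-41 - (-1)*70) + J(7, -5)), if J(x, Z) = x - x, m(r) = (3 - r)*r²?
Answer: -9280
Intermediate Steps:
m(r) = r²*(3 - r)
J(x, Z) = 0
m(8)*((-41 - (-1)*70) + J(7, -5)) = (8²*(3 - 1*8))*((-41 - (-1)*70) + 0) = (64*(3 - 8))*((-41 - 1*(-70)) + 0) = (64*(-5))*((-41 + 70) + 0) = -320*(29 + 0) = -320*29 = -9280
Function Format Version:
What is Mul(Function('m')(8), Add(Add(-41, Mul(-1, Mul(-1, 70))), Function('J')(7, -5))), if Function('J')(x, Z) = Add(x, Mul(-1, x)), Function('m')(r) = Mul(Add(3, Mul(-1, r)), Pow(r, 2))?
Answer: -9280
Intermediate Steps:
Function('m')(r) = Mul(Pow(r, 2), Add(3, Mul(-1, r)))
Function('J')(x, Z) = 0
Mul(Function('m')(8), Add(Add(-41, Mul(-1, Mul(-1, 70))), Function('J')(7, -5))) = Mul(Mul(Pow(8, 2), Add(3, Mul(-1, 8))), Add(Add(-41, Mul(-1, Mul(-1, 70))), 0)) = Mul(Mul(64, Add(3, -8)), Add(Add(-41, Mul(-1, -70)), 0)) = Mul(Mul(64, -5), Add(Add(-41, 70), 0)) = Mul(-320, Add(29, 0)) = Mul(-320, 29) = -9280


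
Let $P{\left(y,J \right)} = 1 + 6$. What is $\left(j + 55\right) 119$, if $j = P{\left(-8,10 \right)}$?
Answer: $7378$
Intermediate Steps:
$P{\left(y,J \right)} = 7$
$j = 7$
$\left(j + 55\right) 119 = \left(7 + 55\right) 119 = 62 \cdot 119 = 7378$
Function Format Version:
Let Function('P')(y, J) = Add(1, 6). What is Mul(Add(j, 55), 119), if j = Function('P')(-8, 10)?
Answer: 7378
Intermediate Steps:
Function('P')(y, J) = 7
j = 7
Mul(Add(j, 55), 119) = Mul(Add(7, 55), 119) = Mul(62, 119) = 7378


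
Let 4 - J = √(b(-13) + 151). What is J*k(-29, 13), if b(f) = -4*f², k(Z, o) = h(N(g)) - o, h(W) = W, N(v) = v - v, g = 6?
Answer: -52 + 65*I*√21 ≈ -52.0 + 297.87*I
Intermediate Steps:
N(v) = 0
k(Z, o) = -o (k(Z, o) = 0 - o = -o)
J = 4 - 5*I*√21 (J = 4 - √(-4*(-13)² + 151) = 4 - √(-4*169 + 151) = 4 - √(-676 + 151) = 4 - √(-525) = 4 - 5*I*√21 ≈ 4.0 - 22.913*I)
J*k(-29, 13) = (4 - 5*I*√21)*(-1*13) = (4 - 5*I*√21)*(-13) = -52 + 65*I*√21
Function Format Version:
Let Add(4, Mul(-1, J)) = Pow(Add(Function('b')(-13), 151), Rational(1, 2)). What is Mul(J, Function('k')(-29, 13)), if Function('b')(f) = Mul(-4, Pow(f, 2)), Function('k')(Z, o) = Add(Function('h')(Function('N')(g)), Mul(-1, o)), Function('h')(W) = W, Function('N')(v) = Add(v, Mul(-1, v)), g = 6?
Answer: Add(-52, Mul(65, I, Pow(21, Rational(1, 2)))) ≈ Add(-52.000, Mul(297.87, I))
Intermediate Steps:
Function('N')(v) = 0
Function('k')(Z, o) = Mul(-1, o) (Function('k')(Z, o) = Add(0, Mul(-1, o)) = Mul(-1, o))
J = Add(4, Mul(-5, I, Pow(21, Rational(1, 2)))) (J = Add(4, Mul(-1, Pow(Add(Mul(-4, Pow(-13, 2)), 151), Rational(1, 2)))) = Add(4, Mul(-1, Pow(Add(Mul(-4, 169), 151), Rational(1, 2)))) = Add(4, Mul(-1, Pow(Add(-676, 151), Rational(1, 2)))) = Add(4, Mul(-1, Pow(-525, Rational(1, 2)))) = Add(4, Mul(-1, Mul(5, I, Pow(21, Rational(1, 2))))) = Add(4, Mul(-5, I, Pow(21, Rational(1, 2)))) ≈ Add(4.0000, Mul(-22.913, I)))
Mul(J, Function('k')(-29, 13)) = Mul(Add(4, Mul(-5, I, Pow(21, Rational(1, 2)))), Mul(-1, 13)) = Mul(Add(4, Mul(-5, I, Pow(21, Rational(1, 2)))), -13) = Add(-52, Mul(65, I, Pow(21, Rational(1, 2))))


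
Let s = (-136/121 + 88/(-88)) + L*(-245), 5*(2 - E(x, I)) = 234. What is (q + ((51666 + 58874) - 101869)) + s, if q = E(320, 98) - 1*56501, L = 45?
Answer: -35635664/605 ≈ -58902.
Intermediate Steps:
E(x, I) = -224/5 (E(x, I) = 2 - 1/5*234 = 2 - 234/5 = -224/5)
s = -1334282/121 (s = (-136/121 + 88/(-88)) + 45*(-245) = (-136*1/121 + 88*(-1/88)) - 11025 = (-136/121 - 1) - 11025 = -257/121 - 11025 = -1334282/121 ≈ -11027.)
q = -282729/5 (q = -224/5 - 1*56501 = -224/5 - 56501 = -282729/5 ≈ -56546.)
(q + ((51666 + 58874) - 101869)) + s = (-282729/5 + ((51666 + 58874) - 101869)) - 1334282/121 = (-282729/5 + (110540 - 101869)) - 1334282/121 = (-282729/5 + 8671) - 1334282/121 = -239374/5 - 1334282/121 = -35635664/605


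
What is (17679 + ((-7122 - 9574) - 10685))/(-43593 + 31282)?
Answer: 9702/12311 ≈ 0.78808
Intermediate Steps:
(17679 + ((-7122 - 9574) - 10685))/(-43593 + 31282) = (17679 + (-16696 - 10685))/(-12311) = (17679 - 27381)*(-1/12311) = -9702*(-1/12311) = 9702/12311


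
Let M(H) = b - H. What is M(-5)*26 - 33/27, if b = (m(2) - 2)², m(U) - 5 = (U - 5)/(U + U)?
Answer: 18749/72 ≈ 260.40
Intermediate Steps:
m(U) = 5 + (-5 + U)/(2*U) (m(U) = 5 + (U - 5)/(U + U) = 5 + (-5 + U)/((2*U)) = 5 + (-5 + U)*(1/(2*U)) = 5 + (-5 + U)/(2*U))
b = 81/16 (b = ((½)*(-5 + 11*2)/2 - 2)² = ((½)*(½)*(-5 + 22) - 2)² = ((½)*(½)*17 - 2)² = (17/4 - 2)² = (9/4)² = 81/16 ≈ 5.0625)
M(H) = 81/16 - H
M(-5)*26 - 33/27 = (81/16 - 1*(-5))*26 - 33/27 = (81/16 + 5)*26 - 33*1/27 = (161/16)*26 - 11/9 = 2093/8 - 11/9 = 18749/72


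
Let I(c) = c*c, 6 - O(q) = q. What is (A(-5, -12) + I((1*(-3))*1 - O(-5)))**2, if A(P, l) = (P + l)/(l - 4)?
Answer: 9941409/256 ≈ 38834.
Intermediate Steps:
O(q) = 6 - q
I(c) = c**2
A(P, l) = (P + l)/(-4 + l)
(A(-5, -12) + I((1*(-3))*1 - O(-5)))**2 = ((-5 - 12)/(-4 - 12) + ((1*(-3))*1 - (6 - 1*(-5)))**2)**2 = (-17/(-16) + (-3*1 - (6 + 5))**2)**2 = (-1/16*(-17) + (-3 - 1*11)**2)**2 = (17/16 + (-3 - 11)**2)**2 = (17/16 + (-14)**2)**2 = (17/16 + 196)**2 = (3153/16)**2 = 9941409/256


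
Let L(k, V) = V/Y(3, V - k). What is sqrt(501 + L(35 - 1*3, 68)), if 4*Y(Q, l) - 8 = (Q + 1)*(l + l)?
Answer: 7*sqrt(14023)/37 ≈ 22.404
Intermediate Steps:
Y(Q, l) = 2 + l*(1 + Q)/2 (Y(Q, l) = 2 + ((Q + 1)*(l + l))/4 = 2 + ((1 + Q)*(2*l))/4 = 2 + (2*l*(1 + Q))/4 = 2 + l*(1 + Q)/2)
L(k, V) = V/(2 - 2*k + 2*V) (L(k, V) = V/(2 + (V - k)/2 + (1/2)*3*(V - k)) = V/(2 + (V/2 - k/2) + (-3*k/2 + 3*V/2)) = V/(2 - 2*k + 2*V))
sqrt(501 + L(35 - 1*3, 68)) = sqrt(501 + (1/2)*68/(1 + 68 - (35 - 1*3))) = sqrt(501 + (1/2)*68/(1 + 68 - (35 - 3))) = sqrt(501 + (1/2)*68/(1 + 68 - 1*32)) = sqrt(501 + (1/2)*68/(1 + 68 - 32)) = sqrt(501 + (1/2)*68/37) = sqrt(501 + (1/2)*68*(1/37)) = sqrt(501 + 34/37) = sqrt(18571/37) = 7*sqrt(14023)/37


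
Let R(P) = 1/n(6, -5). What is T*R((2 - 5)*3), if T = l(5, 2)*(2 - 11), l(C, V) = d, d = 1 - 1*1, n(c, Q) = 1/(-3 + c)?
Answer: 0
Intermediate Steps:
d = 0 (d = 1 - 1 = 0)
l(C, V) = 0
R(P) = 3 (R(P) = 1/(1/(-3 + 6)) = 1/(1/3) = 1/(⅓) = 3)
T = 0 (T = 0*(2 - 11) = 0*(-9) = 0)
T*R((2 - 5)*3) = 0*3 = 0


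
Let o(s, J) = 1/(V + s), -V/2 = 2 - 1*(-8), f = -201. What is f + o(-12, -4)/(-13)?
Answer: -83615/416 ≈ -201.00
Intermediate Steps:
V = -20 (V = -2*(2 - 1*(-8)) = -2*(2 + 8) = -2*10 = -20)
o(s, J) = 1/(-20 + s)
f + o(-12, -4)/(-13) = -201 + 1/((-13)*(-20 - 12)) = -201 - 1/13/(-32) = -201 - 1/13*(-1/32) = -201 + 1/416 = -83615/416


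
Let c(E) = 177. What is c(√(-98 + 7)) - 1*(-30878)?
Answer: 31055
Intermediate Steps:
c(√(-98 + 7)) - 1*(-30878) = 177 - 1*(-30878) = 177 + 30878 = 31055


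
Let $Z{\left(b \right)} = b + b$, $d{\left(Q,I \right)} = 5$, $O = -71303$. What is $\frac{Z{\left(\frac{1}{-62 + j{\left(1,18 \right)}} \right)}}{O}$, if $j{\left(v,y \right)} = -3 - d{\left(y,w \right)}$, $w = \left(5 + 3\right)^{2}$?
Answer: $\frac{1}{2495605} \approx 4.007 \cdot 10^{-7}$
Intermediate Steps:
$w = 64$ ($w = 8^{2} = 64$)
$j{\left(v,y \right)} = -8$ ($j{\left(v,y \right)} = -3 - 5 = -8$)
$Z{\left(b \right)} = 2 b$
$\frac{Z{\left(\frac{1}{-62 + j{\left(1,18 \right)}} \right)}}{O} = \frac{2 \frac{1}{-62 - 8}}{-71303} = \frac{2}{-70} \left(- \frac{1}{71303}\right) = 2 \left(- \frac{1}{70}\right) \left(- \frac{1}{71303}\right) = \left(- \frac{1}{35}\right) \left(- \frac{1}{71303}\right) = \frac{1}{2495605}$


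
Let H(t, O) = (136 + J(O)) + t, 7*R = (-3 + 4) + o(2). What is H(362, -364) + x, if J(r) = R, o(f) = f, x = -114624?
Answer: -798879/7 ≈ -1.1413e+5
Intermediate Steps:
R = 3/7 (R = ((-3 + 4) + 2)/7 = (1 + 2)/7 = (⅐)*3 = 3/7 ≈ 0.42857)
J(r) = 3/7
H(t, O) = 955/7 + t (H(t, O) = (136 + 3/7) + t = 955/7 + t)
H(362, -364) + x = (955/7 + 362) - 114624 = 3489/7 - 114624 = -798879/7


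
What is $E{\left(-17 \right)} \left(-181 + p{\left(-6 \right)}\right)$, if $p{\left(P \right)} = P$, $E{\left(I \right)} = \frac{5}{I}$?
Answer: $55$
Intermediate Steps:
$E{\left(-17 \right)} \left(-181 + p{\left(-6 \right)}\right) = \frac{5}{-17} \left(-181 - 6\right) = 5 \left(- \frac{1}{17}\right) \left(-187\right) = \left(- \frac{5}{17}\right) \left(-187\right) = 55$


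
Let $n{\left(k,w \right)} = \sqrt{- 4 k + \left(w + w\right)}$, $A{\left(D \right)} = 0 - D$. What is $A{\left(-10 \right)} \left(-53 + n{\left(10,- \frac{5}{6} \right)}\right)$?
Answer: $-530 + \frac{50 i \sqrt{15}}{3} \approx -530.0 + 64.55 i$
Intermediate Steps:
$A{\left(D \right)} = - D$
$n{\left(k,w \right)} = \sqrt{- 4 k + 2 w}$
$A{\left(-10 \right)} \left(-53 + n{\left(10,- \frac{5}{6} \right)}\right) = \left(-1\right) \left(-10\right) \left(-53 + \sqrt{\left(-4\right) 10 + 2 \left(- \frac{5}{6}\right)}\right) = 10 \left(-53 + \sqrt{-40 + 2 \left(\left(-5\right) \frac{1}{6}\right)}\right) = 10 \left(-53 + \sqrt{-40 + 2 \left(- \frac{5}{6}\right)}\right) = 10 \left(-53 + \sqrt{-40 - \frac{5}{3}}\right) = 10 \left(-53 + \sqrt{- \frac{125}{3}}\right) = 10 \left(-53 + \frac{5 i \sqrt{15}}{3}\right) = -530 + \frac{50 i \sqrt{15}}{3}$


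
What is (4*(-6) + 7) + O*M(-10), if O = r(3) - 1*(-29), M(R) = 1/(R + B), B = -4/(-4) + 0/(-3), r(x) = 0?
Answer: -182/9 ≈ -20.222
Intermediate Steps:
B = 1 (B = -4*(-¼) + 0*(-⅓) = 1 + 0 = 1)
M(R) = 1/(1 + R) (M(R) = 1/(R + 1) = 1/(1 + R))
O = 29 (O = 0 - 1*(-29) = 0 + 29 = 29)
(4*(-6) + 7) + O*M(-10) = (4*(-6) + 7) + 29/(1 - 10) = (-24 + 7) + 29/(-9) = -17 + 29*(-⅑) = -17 - 29/9 = -182/9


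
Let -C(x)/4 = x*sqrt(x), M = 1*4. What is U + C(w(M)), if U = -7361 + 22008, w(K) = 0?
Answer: 14647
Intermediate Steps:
M = 4
C(x) = -4*x**(3/2) (C(x) = -4*x*sqrt(x) = -4*x**(3/2))
U = 14647
U + C(w(M)) = 14647 - 4*0**(3/2) = 14647 - 4*0 = 14647 + 0 = 14647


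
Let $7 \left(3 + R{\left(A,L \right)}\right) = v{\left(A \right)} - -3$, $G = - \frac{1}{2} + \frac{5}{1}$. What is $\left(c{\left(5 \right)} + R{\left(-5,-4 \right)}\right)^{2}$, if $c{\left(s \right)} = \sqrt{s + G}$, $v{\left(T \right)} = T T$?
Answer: $\frac{21}{2} + \sqrt{38} \approx 16.664$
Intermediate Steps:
$G = \frac{9}{2}$ ($G = \left(-1\right) \frac{1}{2} + 5 \cdot 1 = - \frac{1}{2} + 5 = \frac{9}{2} \approx 4.5$)
$v{\left(T \right)} = T^{2}$
$R{\left(A,L \right)} = - \frac{18}{7} + \frac{A^{2}}{7}$ ($R{\left(A,L \right)} = -3 + \frac{A^{2} - -3}{7} = -3 + \frac{A^{2} + 3}{7} = -3 + \frac{3 + A^{2}}{7} = -3 + \left(\frac{3}{7} + \frac{A^{2}}{7}\right) = - \frac{18}{7} + \frac{A^{2}}{7}$)
$c{\left(s \right)} = \sqrt{\frac{9}{2} + s}$ ($c{\left(s \right)} = \sqrt{s + \frac{9}{2}} = \sqrt{\frac{9}{2} + s}$)
$\left(c{\left(5 \right)} + R{\left(-5,-4 \right)}\right)^{2} = \left(\frac{\sqrt{18 + 4 \cdot 5}}{2} - \left(\frac{18}{7} - \frac{\left(-5\right)^{2}}{7}\right)\right)^{2} = \left(\frac{\sqrt{18 + 20}}{2} + \left(- \frac{18}{7} + \frac{1}{7} \cdot 25\right)\right)^{2} = \left(\frac{\sqrt{38}}{2} + \left(- \frac{18}{7} + \frac{25}{7}\right)\right)^{2} = \left(\frac{\sqrt{38}}{2} + 1\right)^{2} = \left(1 + \frac{\sqrt{38}}{2}\right)^{2}$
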